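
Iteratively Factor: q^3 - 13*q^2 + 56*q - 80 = (q - 5)*(q^2 - 8*q + 16) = (q - 5)*(q - 4)*(q - 4)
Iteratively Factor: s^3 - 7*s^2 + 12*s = (s - 3)*(s^2 - 4*s) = (s - 4)*(s - 3)*(s)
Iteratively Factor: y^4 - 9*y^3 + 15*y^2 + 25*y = (y + 1)*(y^3 - 10*y^2 + 25*y) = (y - 5)*(y + 1)*(y^2 - 5*y) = (y - 5)^2*(y + 1)*(y)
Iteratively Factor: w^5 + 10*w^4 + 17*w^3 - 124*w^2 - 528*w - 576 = (w + 4)*(w^4 + 6*w^3 - 7*w^2 - 96*w - 144) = (w + 3)*(w + 4)*(w^3 + 3*w^2 - 16*w - 48) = (w + 3)*(w + 4)^2*(w^2 - w - 12) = (w + 3)^2*(w + 4)^2*(w - 4)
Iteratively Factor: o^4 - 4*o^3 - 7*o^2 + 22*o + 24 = (o - 3)*(o^3 - o^2 - 10*o - 8) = (o - 3)*(o + 1)*(o^2 - 2*o - 8) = (o - 3)*(o + 1)*(o + 2)*(o - 4)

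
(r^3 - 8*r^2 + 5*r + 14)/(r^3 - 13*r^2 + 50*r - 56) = (r + 1)/(r - 4)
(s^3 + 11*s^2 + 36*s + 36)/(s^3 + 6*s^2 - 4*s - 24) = (s + 3)/(s - 2)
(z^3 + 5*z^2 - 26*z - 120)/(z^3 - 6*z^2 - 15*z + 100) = (z + 6)/(z - 5)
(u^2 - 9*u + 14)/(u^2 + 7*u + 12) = (u^2 - 9*u + 14)/(u^2 + 7*u + 12)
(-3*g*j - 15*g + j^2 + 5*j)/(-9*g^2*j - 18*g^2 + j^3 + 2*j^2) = (j + 5)/(3*g*j + 6*g + j^2 + 2*j)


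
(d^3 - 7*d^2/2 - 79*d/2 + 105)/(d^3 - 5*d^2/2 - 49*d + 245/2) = (d + 6)/(d + 7)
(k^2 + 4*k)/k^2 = (k + 4)/k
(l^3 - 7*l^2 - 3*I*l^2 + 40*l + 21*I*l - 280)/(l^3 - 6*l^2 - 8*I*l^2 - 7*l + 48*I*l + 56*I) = (l + 5*I)/(l + 1)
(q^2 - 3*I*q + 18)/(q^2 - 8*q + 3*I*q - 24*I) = (q - 6*I)/(q - 8)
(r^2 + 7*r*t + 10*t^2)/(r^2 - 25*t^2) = (r + 2*t)/(r - 5*t)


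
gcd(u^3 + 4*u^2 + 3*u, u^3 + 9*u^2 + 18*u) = u^2 + 3*u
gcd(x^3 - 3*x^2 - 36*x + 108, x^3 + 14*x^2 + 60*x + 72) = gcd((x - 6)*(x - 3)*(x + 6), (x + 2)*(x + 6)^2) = x + 6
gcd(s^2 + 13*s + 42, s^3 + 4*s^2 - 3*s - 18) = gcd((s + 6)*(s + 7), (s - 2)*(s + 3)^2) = 1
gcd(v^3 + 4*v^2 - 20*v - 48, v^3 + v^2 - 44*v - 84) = v^2 + 8*v + 12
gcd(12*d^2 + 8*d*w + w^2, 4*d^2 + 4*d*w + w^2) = 2*d + w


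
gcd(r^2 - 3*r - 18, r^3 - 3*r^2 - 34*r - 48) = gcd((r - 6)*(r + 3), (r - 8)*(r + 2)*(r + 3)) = r + 3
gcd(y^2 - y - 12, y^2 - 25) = 1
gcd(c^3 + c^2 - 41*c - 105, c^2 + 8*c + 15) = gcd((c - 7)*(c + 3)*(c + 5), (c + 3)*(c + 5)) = c^2 + 8*c + 15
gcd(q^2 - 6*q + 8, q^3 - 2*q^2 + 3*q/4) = 1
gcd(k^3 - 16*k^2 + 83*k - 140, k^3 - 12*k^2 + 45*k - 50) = k - 5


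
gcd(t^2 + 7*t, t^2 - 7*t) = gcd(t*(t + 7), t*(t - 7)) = t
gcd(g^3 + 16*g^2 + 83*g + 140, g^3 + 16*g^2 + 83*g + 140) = g^3 + 16*g^2 + 83*g + 140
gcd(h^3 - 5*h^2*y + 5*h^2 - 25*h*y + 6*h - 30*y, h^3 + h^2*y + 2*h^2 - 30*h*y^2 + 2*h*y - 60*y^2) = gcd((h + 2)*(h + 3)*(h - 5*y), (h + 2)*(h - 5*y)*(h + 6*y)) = -h^2 + 5*h*y - 2*h + 10*y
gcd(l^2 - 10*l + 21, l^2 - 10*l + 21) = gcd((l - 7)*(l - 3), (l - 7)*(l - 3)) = l^2 - 10*l + 21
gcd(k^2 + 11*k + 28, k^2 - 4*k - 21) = 1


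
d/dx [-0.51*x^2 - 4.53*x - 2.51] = -1.02*x - 4.53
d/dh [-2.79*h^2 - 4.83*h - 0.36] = -5.58*h - 4.83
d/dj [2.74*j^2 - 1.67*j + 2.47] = 5.48*j - 1.67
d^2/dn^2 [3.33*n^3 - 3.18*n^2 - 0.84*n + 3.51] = 19.98*n - 6.36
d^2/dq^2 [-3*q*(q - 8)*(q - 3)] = 66 - 18*q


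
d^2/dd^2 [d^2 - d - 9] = 2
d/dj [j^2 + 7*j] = 2*j + 7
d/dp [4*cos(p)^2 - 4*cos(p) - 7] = 4*sin(p) - 4*sin(2*p)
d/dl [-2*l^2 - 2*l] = -4*l - 2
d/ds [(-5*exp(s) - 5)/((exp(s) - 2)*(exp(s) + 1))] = 5*exp(s)/(exp(s) - 2)^2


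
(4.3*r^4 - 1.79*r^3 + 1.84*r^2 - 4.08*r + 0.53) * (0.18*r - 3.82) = 0.774*r^5 - 16.7482*r^4 + 7.169*r^3 - 7.7632*r^2 + 15.681*r - 2.0246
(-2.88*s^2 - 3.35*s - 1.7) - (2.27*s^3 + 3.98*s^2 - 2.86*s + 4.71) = -2.27*s^3 - 6.86*s^2 - 0.49*s - 6.41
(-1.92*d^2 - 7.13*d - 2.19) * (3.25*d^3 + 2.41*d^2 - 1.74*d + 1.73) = -6.24*d^5 - 27.7997*d^4 - 20.96*d^3 + 3.8067*d^2 - 8.5243*d - 3.7887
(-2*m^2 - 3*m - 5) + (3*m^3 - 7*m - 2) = 3*m^3 - 2*m^2 - 10*m - 7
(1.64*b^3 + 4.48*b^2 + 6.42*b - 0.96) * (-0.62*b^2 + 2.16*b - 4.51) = -1.0168*b^5 + 0.7648*b^4 - 1.7*b^3 - 5.7424*b^2 - 31.0278*b + 4.3296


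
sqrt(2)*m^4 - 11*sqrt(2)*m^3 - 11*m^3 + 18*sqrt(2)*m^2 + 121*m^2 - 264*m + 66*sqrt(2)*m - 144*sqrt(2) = (m - 8)*(m - 3)*(m - 6*sqrt(2))*(sqrt(2)*m + 1)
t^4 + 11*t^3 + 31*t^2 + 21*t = t*(t + 1)*(t + 3)*(t + 7)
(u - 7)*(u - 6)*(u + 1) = u^3 - 12*u^2 + 29*u + 42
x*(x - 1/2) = x^2 - x/2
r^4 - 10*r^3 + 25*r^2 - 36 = (r - 6)*(r - 3)*(r - 2)*(r + 1)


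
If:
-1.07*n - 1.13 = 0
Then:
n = -1.06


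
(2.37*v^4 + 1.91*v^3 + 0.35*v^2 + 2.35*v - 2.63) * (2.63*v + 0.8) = 6.2331*v^5 + 6.9193*v^4 + 2.4485*v^3 + 6.4605*v^2 - 5.0369*v - 2.104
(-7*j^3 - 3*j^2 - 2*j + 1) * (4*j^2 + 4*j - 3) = -28*j^5 - 40*j^4 + j^3 + 5*j^2 + 10*j - 3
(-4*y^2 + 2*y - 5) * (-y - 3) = 4*y^3 + 10*y^2 - y + 15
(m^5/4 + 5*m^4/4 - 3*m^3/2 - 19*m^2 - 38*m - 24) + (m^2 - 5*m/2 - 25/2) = m^5/4 + 5*m^4/4 - 3*m^3/2 - 18*m^2 - 81*m/2 - 73/2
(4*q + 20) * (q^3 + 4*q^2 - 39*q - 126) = 4*q^4 + 36*q^3 - 76*q^2 - 1284*q - 2520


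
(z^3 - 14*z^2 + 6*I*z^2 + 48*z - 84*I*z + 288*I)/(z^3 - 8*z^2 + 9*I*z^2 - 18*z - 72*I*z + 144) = (z - 6)/(z + 3*I)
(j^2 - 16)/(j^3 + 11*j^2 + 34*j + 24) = (j - 4)/(j^2 + 7*j + 6)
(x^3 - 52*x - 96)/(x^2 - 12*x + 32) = (x^2 + 8*x + 12)/(x - 4)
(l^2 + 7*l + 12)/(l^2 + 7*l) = (l^2 + 7*l + 12)/(l*(l + 7))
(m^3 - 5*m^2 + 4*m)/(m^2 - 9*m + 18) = m*(m^2 - 5*m + 4)/(m^2 - 9*m + 18)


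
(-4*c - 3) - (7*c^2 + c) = -7*c^2 - 5*c - 3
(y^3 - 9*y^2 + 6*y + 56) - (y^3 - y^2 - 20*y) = -8*y^2 + 26*y + 56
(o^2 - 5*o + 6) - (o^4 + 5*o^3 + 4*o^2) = -o^4 - 5*o^3 - 3*o^2 - 5*o + 6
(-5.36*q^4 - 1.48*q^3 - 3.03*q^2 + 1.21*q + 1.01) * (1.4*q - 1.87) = -7.504*q^5 + 7.9512*q^4 - 1.4744*q^3 + 7.3601*q^2 - 0.8487*q - 1.8887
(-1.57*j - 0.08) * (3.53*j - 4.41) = -5.5421*j^2 + 6.6413*j + 0.3528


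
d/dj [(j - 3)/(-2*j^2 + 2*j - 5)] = (2*j^2 - 12*j + 1)/(4*j^4 - 8*j^3 + 24*j^2 - 20*j + 25)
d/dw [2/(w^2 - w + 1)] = 2*(1 - 2*w)/(w^2 - w + 1)^2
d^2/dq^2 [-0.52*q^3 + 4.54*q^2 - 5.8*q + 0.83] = 9.08 - 3.12*q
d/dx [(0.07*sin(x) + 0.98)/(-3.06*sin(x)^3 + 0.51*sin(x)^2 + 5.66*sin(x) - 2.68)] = (0.4284*sin(x)^3 + 8.9607*sin(x)^2 - 0.9996*sin(x) - 5.7344)*cos(x)/(9.3636*sin(x)^6 - 3.1212*sin(x)^5 - 34.3791*sin(x)^4 + 22.1748*sin(x)^3 + 29.302*sin(x)^2 - 30.3376*sin(x) + 7.1824)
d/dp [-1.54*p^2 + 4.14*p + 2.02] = 4.14 - 3.08*p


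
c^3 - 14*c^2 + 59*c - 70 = (c - 7)*(c - 5)*(c - 2)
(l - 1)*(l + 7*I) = l^2 - l + 7*I*l - 7*I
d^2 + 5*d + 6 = (d + 2)*(d + 3)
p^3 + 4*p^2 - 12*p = p*(p - 2)*(p + 6)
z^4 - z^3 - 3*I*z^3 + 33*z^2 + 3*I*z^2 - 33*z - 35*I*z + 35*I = (z - 7*I)*(z + 5*I)*(-I*z + I)*(I*z + 1)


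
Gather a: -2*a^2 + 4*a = -2*a^2 + 4*a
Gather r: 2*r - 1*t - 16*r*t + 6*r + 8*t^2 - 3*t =r*(8 - 16*t) + 8*t^2 - 4*t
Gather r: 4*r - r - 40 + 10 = 3*r - 30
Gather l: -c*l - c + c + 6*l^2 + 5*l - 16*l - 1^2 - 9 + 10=6*l^2 + l*(-c - 11)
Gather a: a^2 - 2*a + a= a^2 - a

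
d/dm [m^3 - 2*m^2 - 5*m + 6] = 3*m^2 - 4*m - 5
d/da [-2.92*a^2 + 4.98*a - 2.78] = 4.98 - 5.84*a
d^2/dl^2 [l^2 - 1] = 2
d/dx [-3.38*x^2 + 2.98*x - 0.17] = 2.98 - 6.76*x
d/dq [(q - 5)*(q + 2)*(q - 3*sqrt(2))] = 3*q^2 - 6*sqrt(2)*q - 6*q - 10 + 9*sqrt(2)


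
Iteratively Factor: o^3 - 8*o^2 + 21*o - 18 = (o - 2)*(o^2 - 6*o + 9) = (o - 3)*(o - 2)*(o - 3)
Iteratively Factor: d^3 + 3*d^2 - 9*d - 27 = (d - 3)*(d^2 + 6*d + 9) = (d - 3)*(d + 3)*(d + 3)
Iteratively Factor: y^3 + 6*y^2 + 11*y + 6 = (y + 2)*(y^2 + 4*y + 3) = (y + 1)*(y + 2)*(y + 3)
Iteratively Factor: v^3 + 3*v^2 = (v + 3)*(v^2) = v*(v + 3)*(v)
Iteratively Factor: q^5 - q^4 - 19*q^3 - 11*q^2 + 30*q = (q)*(q^4 - q^3 - 19*q^2 - 11*q + 30) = q*(q - 5)*(q^3 + 4*q^2 + q - 6) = q*(q - 5)*(q + 2)*(q^2 + 2*q - 3) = q*(q - 5)*(q + 2)*(q + 3)*(q - 1)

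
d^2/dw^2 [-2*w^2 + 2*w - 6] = -4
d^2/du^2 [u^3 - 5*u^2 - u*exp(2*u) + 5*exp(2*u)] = -4*u*exp(2*u) + 6*u + 16*exp(2*u) - 10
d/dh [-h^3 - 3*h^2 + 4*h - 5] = -3*h^2 - 6*h + 4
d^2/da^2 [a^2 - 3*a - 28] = 2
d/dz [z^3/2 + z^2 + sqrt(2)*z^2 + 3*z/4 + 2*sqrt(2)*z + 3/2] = 3*z^2/2 + 2*z + 2*sqrt(2)*z + 3/4 + 2*sqrt(2)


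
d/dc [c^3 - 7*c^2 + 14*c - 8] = 3*c^2 - 14*c + 14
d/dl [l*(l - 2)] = 2*l - 2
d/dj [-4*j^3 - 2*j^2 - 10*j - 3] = -12*j^2 - 4*j - 10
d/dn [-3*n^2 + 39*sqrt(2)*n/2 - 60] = -6*n + 39*sqrt(2)/2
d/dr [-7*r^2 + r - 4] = 1 - 14*r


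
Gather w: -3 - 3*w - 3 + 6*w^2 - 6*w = 6*w^2 - 9*w - 6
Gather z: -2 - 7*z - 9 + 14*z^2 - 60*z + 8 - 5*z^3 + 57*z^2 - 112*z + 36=-5*z^3 + 71*z^2 - 179*z + 33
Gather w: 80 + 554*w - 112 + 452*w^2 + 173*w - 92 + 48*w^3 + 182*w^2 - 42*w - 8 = 48*w^3 + 634*w^2 + 685*w - 132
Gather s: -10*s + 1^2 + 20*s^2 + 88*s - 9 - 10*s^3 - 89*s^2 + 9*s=-10*s^3 - 69*s^2 + 87*s - 8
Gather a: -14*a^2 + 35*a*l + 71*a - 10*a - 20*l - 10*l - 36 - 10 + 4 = -14*a^2 + a*(35*l + 61) - 30*l - 42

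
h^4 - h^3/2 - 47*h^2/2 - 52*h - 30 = (h - 6)*(h + 1)*(h + 2)*(h + 5/2)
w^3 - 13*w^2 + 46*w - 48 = (w - 8)*(w - 3)*(w - 2)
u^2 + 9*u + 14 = (u + 2)*(u + 7)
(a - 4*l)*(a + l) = a^2 - 3*a*l - 4*l^2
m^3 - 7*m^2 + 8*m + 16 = (m - 4)^2*(m + 1)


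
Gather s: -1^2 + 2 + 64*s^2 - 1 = 64*s^2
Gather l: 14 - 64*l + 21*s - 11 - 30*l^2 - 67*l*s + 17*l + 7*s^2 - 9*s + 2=-30*l^2 + l*(-67*s - 47) + 7*s^2 + 12*s + 5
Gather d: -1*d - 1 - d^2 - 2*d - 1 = -d^2 - 3*d - 2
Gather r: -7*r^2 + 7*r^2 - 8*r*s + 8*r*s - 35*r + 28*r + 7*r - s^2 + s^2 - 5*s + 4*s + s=0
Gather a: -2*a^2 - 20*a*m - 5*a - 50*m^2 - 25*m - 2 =-2*a^2 + a*(-20*m - 5) - 50*m^2 - 25*m - 2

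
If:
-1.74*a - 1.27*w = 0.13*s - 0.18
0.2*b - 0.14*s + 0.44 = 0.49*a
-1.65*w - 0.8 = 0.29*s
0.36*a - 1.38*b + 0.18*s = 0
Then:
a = 0.55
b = 0.37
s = 1.75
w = -0.79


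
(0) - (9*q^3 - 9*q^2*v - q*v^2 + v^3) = -9*q^3 + 9*q^2*v + q*v^2 - v^3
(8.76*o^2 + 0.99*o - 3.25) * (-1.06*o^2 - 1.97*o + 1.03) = -9.2856*o^4 - 18.3066*o^3 + 10.5175*o^2 + 7.4222*o - 3.3475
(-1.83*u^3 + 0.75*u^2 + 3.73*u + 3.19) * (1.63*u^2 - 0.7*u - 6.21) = -2.9829*u^5 + 2.5035*u^4 + 16.9192*u^3 - 2.0688*u^2 - 25.3963*u - 19.8099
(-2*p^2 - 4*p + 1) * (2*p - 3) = -4*p^3 - 2*p^2 + 14*p - 3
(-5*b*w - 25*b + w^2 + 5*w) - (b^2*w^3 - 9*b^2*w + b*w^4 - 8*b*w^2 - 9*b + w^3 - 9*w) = -b^2*w^3 + 9*b^2*w - b*w^4 + 8*b*w^2 - 5*b*w - 16*b - w^3 + w^2 + 14*w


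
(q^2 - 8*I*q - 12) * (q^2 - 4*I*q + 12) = q^4 - 12*I*q^3 - 32*q^2 - 48*I*q - 144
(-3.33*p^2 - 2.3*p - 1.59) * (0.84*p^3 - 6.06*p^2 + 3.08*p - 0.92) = -2.7972*p^5 + 18.2478*p^4 + 2.346*p^3 + 5.615*p^2 - 2.7812*p + 1.4628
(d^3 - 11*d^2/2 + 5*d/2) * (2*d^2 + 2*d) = 2*d^5 - 9*d^4 - 6*d^3 + 5*d^2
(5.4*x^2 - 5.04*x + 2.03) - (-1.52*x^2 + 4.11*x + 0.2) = 6.92*x^2 - 9.15*x + 1.83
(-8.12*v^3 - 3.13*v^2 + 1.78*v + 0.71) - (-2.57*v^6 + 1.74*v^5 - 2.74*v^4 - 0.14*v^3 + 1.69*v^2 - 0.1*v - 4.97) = 2.57*v^6 - 1.74*v^5 + 2.74*v^4 - 7.98*v^3 - 4.82*v^2 + 1.88*v + 5.68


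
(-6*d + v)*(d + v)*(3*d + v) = -18*d^3 - 21*d^2*v - 2*d*v^2 + v^3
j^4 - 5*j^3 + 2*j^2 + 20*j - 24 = (j - 3)*(j - 2)^2*(j + 2)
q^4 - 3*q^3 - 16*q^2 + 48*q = q*(q - 4)*(q - 3)*(q + 4)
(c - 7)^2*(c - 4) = c^3 - 18*c^2 + 105*c - 196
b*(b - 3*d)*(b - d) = b^3 - 4*b^2*d + 3*b*d^2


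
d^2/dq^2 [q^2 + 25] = 2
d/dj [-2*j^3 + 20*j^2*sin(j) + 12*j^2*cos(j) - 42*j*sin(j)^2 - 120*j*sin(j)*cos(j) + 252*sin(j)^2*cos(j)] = -12*j^2*sin(j) + 20*j^2*cos(j) - 6*j^2 + 40*j*sin(j) - 42*j*sin(2*j) + 24*j*cos(j) - 120*j*cos(2*j) - 63*sin(j) - 60*sin(2*j) + 189*sin(3*j) + 21*cos(2*j) - 21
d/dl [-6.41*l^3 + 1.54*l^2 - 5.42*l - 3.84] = -19.23*l^2 + 3.08*l - 5.42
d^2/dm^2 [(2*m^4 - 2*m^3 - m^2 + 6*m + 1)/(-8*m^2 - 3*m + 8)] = 2*(-128*m^6 - 144*m^5 + 330*m^4 + 122*m^3 - 912*m^2 - 840*m - 153)/(512*m^6 + 576*m^5 - 1320*m^4 - 1125*m^3 + 1320*m^2 + 576*m - 512)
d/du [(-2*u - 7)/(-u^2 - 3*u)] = (-2*u^2 - 14*u - 21)/(u^2*(u^2 + 6*u + 9))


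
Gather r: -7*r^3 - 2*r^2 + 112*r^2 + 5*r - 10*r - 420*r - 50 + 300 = -7*r^3 + 110*r^2 - 425*r + 250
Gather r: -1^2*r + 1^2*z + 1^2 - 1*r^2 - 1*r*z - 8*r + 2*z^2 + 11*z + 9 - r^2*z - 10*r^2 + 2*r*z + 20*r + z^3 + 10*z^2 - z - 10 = r^2*(-z - 11) + r*(z + 11) + z^3 + 12*z^2 + 11*z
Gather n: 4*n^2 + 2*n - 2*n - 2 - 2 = 4*n^2 - 4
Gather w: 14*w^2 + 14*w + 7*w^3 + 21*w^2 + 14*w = 7*w^3 + 35*w^2 + 28*w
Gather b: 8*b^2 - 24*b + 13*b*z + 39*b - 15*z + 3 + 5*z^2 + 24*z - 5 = 8*b^2 + b*(13*z + 15) + 5*z^2 + 9*z - 2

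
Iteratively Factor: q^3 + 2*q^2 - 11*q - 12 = (q + 1)*(q^2 + q - 12) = (q + 1)*(q + 4)*(q - 3)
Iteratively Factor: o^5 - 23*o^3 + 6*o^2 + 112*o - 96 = (o - 4)*(o^4 + 4*o^3 - 7*o^2 - 22*o + 24) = (o - 4)*(o - 1)*(o^3 + 5*o^2 - 2*o - 24) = (o - 4)*(o - 1)*(o + 4)*(o^2 + o - 6) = (o - 4)*(o - 2)*(o - 1)*(o + 4)*(o + 3)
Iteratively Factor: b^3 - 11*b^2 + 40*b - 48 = (b - 3)*(b^2 - 8*b + 16) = (b - 4)*(b - 3)*(b - 4)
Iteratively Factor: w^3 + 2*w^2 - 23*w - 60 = (w + 4)*(w^2 - 2*w - 15) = (w - 5)*(w + 4)*(w + 3)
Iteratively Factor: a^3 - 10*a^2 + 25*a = (a)*(a^2 - 10*a + 25) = a*(a - 5)*(a - 5)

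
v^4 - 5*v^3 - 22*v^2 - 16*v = v*(v - 8)*(v + 1)*(v + 2)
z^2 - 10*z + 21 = (z - 7)*(z - 3)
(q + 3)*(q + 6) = q^2 + 9*q + 18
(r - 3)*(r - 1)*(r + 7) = r^3 + 3*r^2 - 25*r + 21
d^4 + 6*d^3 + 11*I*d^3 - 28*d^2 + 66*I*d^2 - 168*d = d*(d + 6)*(d + 4*I)*(d + 7*I)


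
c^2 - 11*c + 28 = (c - 7)*(c - 4)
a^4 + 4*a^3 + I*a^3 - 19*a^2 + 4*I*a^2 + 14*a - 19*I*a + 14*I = (a - 2)*(a - 1)*(a + 7)*(a + I)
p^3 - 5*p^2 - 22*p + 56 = (p - 7)*(p - 2)*(p + 4)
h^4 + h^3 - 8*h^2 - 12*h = h*(h - 3)*(h + 2)^2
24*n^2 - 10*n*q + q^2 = (-6*n + q)*(-4*n + q)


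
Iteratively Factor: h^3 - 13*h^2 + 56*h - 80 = (h - 5)*(h^2 - 8*h + 16) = (h - 5)*(h - 4)*(h - 4)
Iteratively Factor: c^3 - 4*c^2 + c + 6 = (c - 3)*(c^2 - c - 2) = (c - 3)*(c + 1)*(c - 2)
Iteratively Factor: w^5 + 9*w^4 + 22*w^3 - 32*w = (w)*(w^4 + 9*w^3 + 22*w^2 - 32) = w*(w + 4)*(w^3 + 5*w^2 + 2*w - 8) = w*(w + 2)*(w + 4)*(w^2 + 3*w - 4) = w*(w - 1)*(w + 2)*(w + 4)*(w + 4)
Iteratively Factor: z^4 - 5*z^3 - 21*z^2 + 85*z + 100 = (z + 4)*(z^3 - 9*z^2 + 15*z + 25) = (z + 1)*(z + 4)*(z^2 - 10*z + 25) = (z - 5)*(z + 1)*(z + 4)*(z - 5)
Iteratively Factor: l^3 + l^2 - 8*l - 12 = (l + 2)*(l^2 - l - 6) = (l - 3)*(l + 2)*(l + 2)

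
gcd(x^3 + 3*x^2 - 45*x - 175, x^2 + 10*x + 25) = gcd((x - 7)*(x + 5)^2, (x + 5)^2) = x^2 + 10*x + 25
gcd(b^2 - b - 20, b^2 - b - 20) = b^2 - b - 20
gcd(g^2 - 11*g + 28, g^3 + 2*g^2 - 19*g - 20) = g - 4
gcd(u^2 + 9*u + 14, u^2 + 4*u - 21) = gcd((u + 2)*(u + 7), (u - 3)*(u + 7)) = u + 7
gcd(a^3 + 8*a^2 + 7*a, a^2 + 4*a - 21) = a + 7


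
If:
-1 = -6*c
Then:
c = 1/6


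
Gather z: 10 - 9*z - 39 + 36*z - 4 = 27*z - 33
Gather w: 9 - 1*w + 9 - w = 18 - 2*w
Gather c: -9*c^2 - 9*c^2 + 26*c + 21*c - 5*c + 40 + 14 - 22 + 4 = -18*c^2 + 42*c + 36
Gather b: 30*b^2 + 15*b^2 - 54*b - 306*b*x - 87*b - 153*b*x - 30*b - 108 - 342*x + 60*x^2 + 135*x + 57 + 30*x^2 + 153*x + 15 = 45*b^2 + b*(-459*x - 171) + 90*x^2 - 54*x - 36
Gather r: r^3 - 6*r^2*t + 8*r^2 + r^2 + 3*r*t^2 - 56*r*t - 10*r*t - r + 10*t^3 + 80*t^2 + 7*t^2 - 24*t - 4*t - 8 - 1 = r^3 + r^2*(9 - 6*t) + r*(3*t^2 - 66*t - 1) + 10*t^3 + 87*t^2 - 28*t - 9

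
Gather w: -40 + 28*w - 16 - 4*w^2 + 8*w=-4*w^2 + 36*w - 56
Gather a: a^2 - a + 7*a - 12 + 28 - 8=a^2 + 6*a + 8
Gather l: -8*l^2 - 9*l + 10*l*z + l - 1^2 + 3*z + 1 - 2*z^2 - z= -8*l^2 + l*(10*z - 8) - 2*z^2 + 2*z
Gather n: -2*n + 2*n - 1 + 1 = 0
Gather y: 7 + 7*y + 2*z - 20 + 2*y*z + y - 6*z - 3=y*(2*z + 8) - 4*z - 16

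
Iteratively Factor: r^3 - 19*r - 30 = (r + 3)*(r^2 - 3*r - 10) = (r - 5)*(r + 3)*(r + 2)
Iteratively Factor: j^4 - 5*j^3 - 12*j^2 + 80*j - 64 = (j - 1)*(j^3 - 4*j^2 - 16*j + 64) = (j - 4)*(j - 1)*(j^2 - 16) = (j - 4)^2*(j - 1)*(j + 4)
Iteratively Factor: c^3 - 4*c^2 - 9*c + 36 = (c - 4)*(c^2 - 9) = (c - 4)*(c + 3)*(c - 3)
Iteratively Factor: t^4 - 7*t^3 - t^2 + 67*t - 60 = (t + 3)*(t^3 - 10*t^2 + 29*t - 20) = (t - 1)*(t + 3)*(t^2 - 9*t + 20) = (t - 4)*(t - 1)*(t + 3)*(t - 5)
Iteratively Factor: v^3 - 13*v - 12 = (v + 1)*(v^2 - v - 12) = (v + 1)*(v + 3)*(v - 4)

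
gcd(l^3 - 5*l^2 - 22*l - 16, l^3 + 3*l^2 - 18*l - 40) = l + 2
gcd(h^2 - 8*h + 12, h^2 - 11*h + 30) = h - 6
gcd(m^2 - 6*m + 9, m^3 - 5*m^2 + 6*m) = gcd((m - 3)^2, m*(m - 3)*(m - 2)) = m - 3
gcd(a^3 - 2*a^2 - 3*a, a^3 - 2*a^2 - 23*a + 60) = a - 3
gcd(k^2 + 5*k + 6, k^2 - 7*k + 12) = 1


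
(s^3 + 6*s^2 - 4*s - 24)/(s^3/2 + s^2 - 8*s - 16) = 2*(s^2 + 4*s - 12)/(s^2 - 16)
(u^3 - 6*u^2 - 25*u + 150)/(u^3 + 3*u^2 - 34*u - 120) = (u - 5)/(u + 4)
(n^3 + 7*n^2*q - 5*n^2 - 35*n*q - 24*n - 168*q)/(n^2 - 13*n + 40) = (n^2 + 7*n*q + 3*n + 21*q)/(n - 5)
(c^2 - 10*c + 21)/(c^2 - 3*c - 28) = (c - 3)/(c + 4)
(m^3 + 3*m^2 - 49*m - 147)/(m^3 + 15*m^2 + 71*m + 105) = (m - 7)/(m + 5)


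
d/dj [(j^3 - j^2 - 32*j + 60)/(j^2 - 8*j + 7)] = (j^4 - 16*j^3 + 61*j^2 - 134*j + 256)/(j^4 - 16*j^3 + 78*j^2 - 112*j + 49)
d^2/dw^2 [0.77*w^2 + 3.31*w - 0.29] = 1.54000000000000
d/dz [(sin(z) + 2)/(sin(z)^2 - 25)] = (-4*sin(z) + cos(z)^2 - 26)*cos(z)/(sin(z)^2 - 25)^2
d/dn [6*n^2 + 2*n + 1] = 12*n + 2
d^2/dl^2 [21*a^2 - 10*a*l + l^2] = 2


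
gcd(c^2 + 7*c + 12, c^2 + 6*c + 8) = c + 4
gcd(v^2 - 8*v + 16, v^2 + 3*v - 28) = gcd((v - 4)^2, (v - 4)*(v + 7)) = v - 4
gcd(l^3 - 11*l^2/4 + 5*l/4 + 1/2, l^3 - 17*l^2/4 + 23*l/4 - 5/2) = l^2 - 3*l + 2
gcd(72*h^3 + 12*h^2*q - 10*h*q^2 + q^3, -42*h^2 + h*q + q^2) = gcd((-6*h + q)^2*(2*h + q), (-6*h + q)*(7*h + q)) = -6*h + q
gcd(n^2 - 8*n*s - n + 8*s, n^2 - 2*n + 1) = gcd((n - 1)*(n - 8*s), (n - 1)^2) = n - 1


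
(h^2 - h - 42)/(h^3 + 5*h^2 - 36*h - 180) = (h - 7)/(h^2 - h - 30)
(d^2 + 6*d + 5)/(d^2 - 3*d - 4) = (d + 5)/(d - 4)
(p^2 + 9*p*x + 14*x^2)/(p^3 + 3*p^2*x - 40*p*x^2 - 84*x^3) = 1/(p - 6*x)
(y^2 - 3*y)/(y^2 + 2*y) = (y - 3)/(y + 2)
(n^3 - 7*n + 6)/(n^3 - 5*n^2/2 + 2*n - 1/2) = 2*(n^2 + n - 6)/(2*n^2 - 3*n + 1)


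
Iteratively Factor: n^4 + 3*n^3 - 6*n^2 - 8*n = (n)*(n^3 + 3*n^2 - 6*n - 8) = n*(n + 1)*(n^2 + 2*n - 8) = n*(n - 2)*(n + 1)*(n + 4)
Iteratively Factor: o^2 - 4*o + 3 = (o - 1)*(o - 3)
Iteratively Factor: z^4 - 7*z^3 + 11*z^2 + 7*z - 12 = (z + 1)*(z^3 - 8*z^2 + 19*z - 12) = (z - 4)*(z + 1)*(z^2 - 4*z + 3) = (z - 4)*(z - 3)*(z + 1)*(z - 1)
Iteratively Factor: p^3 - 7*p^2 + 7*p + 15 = (p + 1)*(p^2 - 8*p + 15) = (p - 3)*(p + 1)*(p - 5)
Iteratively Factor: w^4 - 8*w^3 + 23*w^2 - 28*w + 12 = (w - 2)*(w^3 - 6*w^2 + 11*w - 6) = (w - 2)*(w - 1)*(w^2 - 5*w + 6) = (w - 2)^2*(w - 1)*(w - 3)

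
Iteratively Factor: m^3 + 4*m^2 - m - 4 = (m - 1)*(m^2 + 5*m + 4) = (m - 1)*(m + 1)*(m + 4)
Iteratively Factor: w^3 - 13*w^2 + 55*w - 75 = (w - 5)*(w^2 - 8*w + 15) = (w - 5)*(w - 3)*(w - 5)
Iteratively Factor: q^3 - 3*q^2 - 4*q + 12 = (q - 3)*(q^2 - 4) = (q - 3)*(q + 2)*(q - 2)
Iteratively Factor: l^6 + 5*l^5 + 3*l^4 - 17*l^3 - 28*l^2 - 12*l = (l + 1)*(l^5 + 4*l^4 - l^3 - 16*l^2 - 12*l) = (l + 1)^2*(l^4 + 3*l^3 - 4*l^2 - 12*l) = l*(l + 1)^2*(l^3 + 3*l^2 - 4*l - 12) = l*(l - 2)*(l + 1)^2*(l^2 + 5*l + 6) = l*(l - 2)*(l + 1)^2*(l + 3)*(l + 2)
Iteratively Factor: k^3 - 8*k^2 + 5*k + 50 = (k + 2)*(k^2 - 10*k + 25) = (k - 5)*(k + 2)*(k - 5)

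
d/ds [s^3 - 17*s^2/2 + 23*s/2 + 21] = 3*s^2 - 17*s + 23/2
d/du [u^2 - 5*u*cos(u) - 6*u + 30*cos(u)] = 5*u*sin(u) + 2*u - 30*sin(u) - 5*cos(u) - 6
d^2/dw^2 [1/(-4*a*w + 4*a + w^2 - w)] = 2*(-4*a*w + 4*a + w^2 - w - (4*a - 2*w + 1)^2)/(4*a*w - 4*a - w^2 + w)^3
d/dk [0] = 0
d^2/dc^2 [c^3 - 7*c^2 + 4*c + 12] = 6*c - 14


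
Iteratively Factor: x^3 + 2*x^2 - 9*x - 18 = (x + 3)*(x^2 - x - 6) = (x + 2)*(x + 3)*(x - 3)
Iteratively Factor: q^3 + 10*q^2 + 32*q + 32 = (q + 2)*(q^2 + 8*q + 16) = (q + 2)*(q + 4)*(q + 4)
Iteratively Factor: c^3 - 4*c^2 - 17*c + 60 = (c - 5)*(c^2 + c - 12) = (c - 5)*(c - 3)*(c + 4)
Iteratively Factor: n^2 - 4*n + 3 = (n - 1)*(n - 3)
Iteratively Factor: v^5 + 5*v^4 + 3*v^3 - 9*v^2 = (v + 3)*(v^4 + 2*v^3 - 3*v^2) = v*(v + 3)*(v^3 + 2*v^2 - 3*v) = v*(v - 1)*(v + 3)*(v^2 + 3*v) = v^2*(v - 1)*(v + 3)*(v + 3)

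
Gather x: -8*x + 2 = 2 - 8*x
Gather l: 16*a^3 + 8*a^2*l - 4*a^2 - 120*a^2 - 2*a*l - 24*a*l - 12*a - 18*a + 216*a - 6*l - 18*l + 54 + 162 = 16*a^3 - 124*a^2 + 186*a + l*(8*a^2 - 26*a - 24) + 216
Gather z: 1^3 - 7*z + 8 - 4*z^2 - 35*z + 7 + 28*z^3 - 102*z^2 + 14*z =28*z^3 - 106*z^2 - 28*z + 16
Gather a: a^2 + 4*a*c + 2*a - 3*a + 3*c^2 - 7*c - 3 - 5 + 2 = a^2 + a*(4*c - 1) + 3*c^2 - 7*c - 6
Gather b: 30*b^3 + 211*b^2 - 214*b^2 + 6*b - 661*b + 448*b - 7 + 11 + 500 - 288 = 30*b^3 - 3*b^2 - 207*b + 216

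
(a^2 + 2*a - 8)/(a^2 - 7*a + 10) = (a + 4)/(a - 5)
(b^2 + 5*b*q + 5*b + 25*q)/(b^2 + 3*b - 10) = (b + 5*q)/(b - 2)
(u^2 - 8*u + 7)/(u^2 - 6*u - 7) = (u - 1)/(u + 1)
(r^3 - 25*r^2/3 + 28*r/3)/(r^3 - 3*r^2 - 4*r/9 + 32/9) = 3*r*(r - 7)/(3*r^2 - 5*r - 8)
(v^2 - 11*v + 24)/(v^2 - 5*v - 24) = (v - 3)/(v + 3)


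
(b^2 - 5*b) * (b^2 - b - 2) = b^4 - 6*b^3 + 3*b^2 + 10*b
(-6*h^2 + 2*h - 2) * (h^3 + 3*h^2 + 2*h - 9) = -6*h^5 - 16*h^4 - 8*h^3 + 52*h^2 - 22*h + 18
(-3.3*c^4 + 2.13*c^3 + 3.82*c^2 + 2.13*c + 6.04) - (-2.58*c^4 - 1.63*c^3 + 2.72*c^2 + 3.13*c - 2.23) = -0.72*c^4 + 3.76*c^3 + 1.1*c^2 - 1.0*c + 8.27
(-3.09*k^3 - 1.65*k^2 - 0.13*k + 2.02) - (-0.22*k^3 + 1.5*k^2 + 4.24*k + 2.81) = -2.87*k^3 - 3.15*k^2 - 4.37*k - 0.79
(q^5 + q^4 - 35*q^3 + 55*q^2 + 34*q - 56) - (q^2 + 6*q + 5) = q^5 + q^4 - 35*q^3 + 54*q^2 + 28*q - 61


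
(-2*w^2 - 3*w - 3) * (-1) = 2*w^2 + 3*w + 3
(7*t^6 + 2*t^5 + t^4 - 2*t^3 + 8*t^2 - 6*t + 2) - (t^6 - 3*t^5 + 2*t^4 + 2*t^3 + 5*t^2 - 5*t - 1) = 6*t^6 + 5*t^5 - t^4 - 4*t^3 + 3*t^2 - t + 3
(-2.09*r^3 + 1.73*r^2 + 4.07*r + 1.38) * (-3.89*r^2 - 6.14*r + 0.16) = 8.1301*r^5 + 6.1029*r^4 - 26.7889*r^3 - 30.0812*r^2 - 7.822*r + 0.2208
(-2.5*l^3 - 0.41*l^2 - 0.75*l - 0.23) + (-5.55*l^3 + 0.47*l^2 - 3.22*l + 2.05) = -8.05*l^3 + 0.06*l^2 - 3.97*l + 1.82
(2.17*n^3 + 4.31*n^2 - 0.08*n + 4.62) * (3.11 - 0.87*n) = -1.8879*n^4 + 2.999*n^3 + 13.4737*n^2 - 4.2682*n + 14.3682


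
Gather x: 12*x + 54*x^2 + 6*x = 54*x^2 + 18*x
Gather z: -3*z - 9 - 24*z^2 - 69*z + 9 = -24*z^2 - 72*z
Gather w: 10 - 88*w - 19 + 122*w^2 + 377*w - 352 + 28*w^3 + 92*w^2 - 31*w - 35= 28*w^3 + 214*w^2 + 258*w - 396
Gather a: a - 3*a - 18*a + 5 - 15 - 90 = -20*a - 100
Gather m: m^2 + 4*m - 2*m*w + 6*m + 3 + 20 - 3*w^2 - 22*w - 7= m^2 + m*(10 - 2*w) - 3*w^2 - 22*w + 16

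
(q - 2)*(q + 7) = q^2 + 5*q - 14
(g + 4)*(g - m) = g^2 - g*m + 4*g - 4*m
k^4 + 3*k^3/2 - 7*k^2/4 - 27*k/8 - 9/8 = (k - 3/2)*(k + 1/2)*(k + 1)*(k + 3/2)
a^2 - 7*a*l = a*(a - 7*l)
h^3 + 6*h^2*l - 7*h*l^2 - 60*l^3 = (h - 3*l)*(h + 4*l)*(h + 5*l)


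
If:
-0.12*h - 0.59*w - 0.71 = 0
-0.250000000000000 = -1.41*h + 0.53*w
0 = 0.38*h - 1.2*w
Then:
No Solution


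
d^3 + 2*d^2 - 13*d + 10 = (d - 2)*(d - 1)*(d + 5)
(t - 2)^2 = t^2 - 4*t + 4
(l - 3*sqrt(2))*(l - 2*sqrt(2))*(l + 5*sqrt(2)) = l^3 - 38*l + 60*sqrt(2)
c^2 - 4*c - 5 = (c - 5)*(c + 1)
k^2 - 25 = (k - 5)*(k + 5)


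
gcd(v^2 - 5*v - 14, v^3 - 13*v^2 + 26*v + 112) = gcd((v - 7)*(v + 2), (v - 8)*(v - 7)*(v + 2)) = v^2 - 5*v - 14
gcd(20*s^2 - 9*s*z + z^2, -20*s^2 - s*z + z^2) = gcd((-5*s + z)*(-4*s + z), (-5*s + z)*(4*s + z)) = -5*s + z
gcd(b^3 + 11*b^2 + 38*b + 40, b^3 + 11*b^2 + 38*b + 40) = b^3 + 11*b^2 + 38*b + 40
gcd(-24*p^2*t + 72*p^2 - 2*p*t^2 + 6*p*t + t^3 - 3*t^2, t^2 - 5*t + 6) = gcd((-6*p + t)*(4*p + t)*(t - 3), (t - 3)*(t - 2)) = t - 3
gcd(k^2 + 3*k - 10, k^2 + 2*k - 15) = k + 5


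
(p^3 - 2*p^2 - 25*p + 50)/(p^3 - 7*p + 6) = (p^2 - 25)/(p^2 + 2*p - 3)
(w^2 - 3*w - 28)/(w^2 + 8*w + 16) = (w - 7)/(w + 4)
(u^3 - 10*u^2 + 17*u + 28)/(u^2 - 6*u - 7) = u - 4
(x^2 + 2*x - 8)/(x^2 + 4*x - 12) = (x + 4)/(x + 6)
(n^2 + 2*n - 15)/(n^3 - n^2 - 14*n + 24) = (n + 5)/(n^2 + 2*n - 8)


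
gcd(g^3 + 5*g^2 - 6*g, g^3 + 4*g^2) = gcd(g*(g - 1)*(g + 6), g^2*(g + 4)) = g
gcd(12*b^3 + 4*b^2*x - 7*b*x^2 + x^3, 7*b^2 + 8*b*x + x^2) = b + x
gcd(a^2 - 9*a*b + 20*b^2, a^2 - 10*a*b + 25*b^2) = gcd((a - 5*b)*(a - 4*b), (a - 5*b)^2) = a - 5*b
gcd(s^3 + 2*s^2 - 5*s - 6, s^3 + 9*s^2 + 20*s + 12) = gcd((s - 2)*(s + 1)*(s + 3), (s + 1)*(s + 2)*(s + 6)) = s + 1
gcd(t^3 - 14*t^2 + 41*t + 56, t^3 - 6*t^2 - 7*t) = t^2 - 6*t - 7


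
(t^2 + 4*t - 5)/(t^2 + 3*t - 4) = (t + 5)/(t + 4)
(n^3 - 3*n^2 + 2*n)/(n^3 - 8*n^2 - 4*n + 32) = n*(n - 1)/(n^2 - 6*n - 16)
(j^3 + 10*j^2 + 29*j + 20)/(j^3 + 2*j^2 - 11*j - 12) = (j + 5)/(j - 3)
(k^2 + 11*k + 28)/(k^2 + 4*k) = (k + 7)/k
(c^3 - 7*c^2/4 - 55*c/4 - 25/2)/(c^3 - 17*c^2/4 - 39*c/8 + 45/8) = 2*(4*c^2 + 13*c + 10)/(8*c^2 + 6*c - 9)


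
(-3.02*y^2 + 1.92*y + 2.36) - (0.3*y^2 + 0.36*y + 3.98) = -3.32*y^2 + 1.56*y - 1.62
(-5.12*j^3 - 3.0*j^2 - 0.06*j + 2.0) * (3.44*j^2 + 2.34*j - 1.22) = -17.6128*j^5 - 22.3008*j^4 - 0.979999999999999*j^3 + 10.3996*j^2 + 4.7532*j - 2.44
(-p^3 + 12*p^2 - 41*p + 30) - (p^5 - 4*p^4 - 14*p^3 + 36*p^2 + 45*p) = -p^5 + 4*p^4 + 13*p^3 - 24*p^2 - 86*p + 30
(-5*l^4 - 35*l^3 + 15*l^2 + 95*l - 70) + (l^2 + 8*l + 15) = -5*l^4 - 35*l^3 + 16*l^2 + 103*l - 55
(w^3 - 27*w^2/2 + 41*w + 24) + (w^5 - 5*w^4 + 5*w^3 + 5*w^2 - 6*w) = w^5 - 5*w^4 + 6*w^3 - 17*w^2/2 + 35*w + 24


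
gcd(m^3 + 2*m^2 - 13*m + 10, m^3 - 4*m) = m - 2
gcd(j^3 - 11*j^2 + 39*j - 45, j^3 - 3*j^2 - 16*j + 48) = j - 3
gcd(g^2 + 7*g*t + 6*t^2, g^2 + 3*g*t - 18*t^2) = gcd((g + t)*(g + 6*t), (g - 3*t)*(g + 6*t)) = g + 6*t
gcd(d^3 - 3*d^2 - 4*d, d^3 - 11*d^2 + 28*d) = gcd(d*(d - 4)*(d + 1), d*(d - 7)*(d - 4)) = d^2 - 4*d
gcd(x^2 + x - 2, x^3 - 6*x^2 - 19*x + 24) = x - 1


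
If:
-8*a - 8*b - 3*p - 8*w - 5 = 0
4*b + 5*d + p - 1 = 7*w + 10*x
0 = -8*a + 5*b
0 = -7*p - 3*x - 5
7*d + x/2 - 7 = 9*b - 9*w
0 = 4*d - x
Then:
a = -28655/83592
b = -5731/10449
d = -2585/13932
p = -460/1161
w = 17339/41796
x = -2585/3483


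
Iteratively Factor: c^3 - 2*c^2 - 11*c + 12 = (c - 1)*(c^2 - c - 12) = (c - 1)*(c + 3)*(c - 4)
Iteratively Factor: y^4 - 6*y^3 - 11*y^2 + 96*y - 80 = (y - 5)*(y^3 - y^2 - 16*y + 16) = (y - 5)*(y + 4)*(y^2 - 5*y + 4) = (y - 5)*(y - 4)*(y + 4)*(y - 1)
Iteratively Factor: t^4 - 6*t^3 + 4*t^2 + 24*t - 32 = (t - 2)*(t^3 - 4*t^2 - 4*t + 16) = (t - 4)*(t - 2)*(t^2 - 4) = (t - 4)*(t - 2)^2*(t + 2)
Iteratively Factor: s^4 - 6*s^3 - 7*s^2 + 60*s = (s - 4)*(s^3 - 2*s^2 - 15*s) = s*(s - 4)*(s^2 - 2*s - 15) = s*(s - 5)*(s - 4)*(s + 3)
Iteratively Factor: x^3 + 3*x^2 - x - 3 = (x + 3)*(x^2 - 1) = (x - 1)*(x + 3)*(x + 1)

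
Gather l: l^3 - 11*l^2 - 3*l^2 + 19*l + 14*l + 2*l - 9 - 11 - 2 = l^3 - 14*l^2 + 35*l - 22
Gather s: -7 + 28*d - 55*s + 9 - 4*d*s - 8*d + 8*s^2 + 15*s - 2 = 20*d + 8*s^2 + s*(-4*d - 40)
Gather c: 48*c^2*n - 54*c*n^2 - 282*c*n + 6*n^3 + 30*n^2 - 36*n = 48*c^2*n + c*(-54*n^2 - 282*n) + 6*n^3 + 30*n^2 - 36*n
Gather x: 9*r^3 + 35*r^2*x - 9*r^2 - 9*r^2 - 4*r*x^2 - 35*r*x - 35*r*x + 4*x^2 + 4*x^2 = 9*r^3 - 18*r^2 + x^2*(8 - 4*r) + x*(35*r^2 - 70*r)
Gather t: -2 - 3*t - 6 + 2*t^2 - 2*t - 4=2*t^2 - 5*t - 12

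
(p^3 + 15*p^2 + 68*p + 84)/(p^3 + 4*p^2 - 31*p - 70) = (p + 6)/(p - 5)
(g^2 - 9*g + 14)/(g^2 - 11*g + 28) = (g - 2)/(g - 4)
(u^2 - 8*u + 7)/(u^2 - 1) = (u - 7)/(u + 1)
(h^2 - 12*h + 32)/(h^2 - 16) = (h - 8)/(h + 4)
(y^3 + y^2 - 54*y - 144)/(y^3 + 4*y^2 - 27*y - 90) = (y - 8)/(y - 5)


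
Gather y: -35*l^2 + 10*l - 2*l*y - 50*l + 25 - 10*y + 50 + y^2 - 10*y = -35*l^2 - 40*l + y^2 + y*(-2*l - 20) + 75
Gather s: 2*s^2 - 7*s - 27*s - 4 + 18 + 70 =2*s^2 - 34*s + 84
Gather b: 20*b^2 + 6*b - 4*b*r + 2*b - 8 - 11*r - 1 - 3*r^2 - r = 20*b^2 + b*(8 - 4*r) - 3*r^2 - 12*r - 9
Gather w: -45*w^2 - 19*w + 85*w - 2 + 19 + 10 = -45*w^2 + 66*w + 27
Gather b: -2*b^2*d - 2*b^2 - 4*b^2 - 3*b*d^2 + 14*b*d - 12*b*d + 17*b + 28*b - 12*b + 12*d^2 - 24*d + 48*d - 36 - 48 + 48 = b^2*(-2*d - 6) + b*(-3*d^2 + 2*d + 33) + 12*d^2 + 24*d - 36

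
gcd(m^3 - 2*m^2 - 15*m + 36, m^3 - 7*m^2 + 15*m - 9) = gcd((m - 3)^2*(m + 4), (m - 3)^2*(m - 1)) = m^2 - 6*m + 9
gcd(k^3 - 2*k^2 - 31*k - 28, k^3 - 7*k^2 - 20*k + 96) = k + 4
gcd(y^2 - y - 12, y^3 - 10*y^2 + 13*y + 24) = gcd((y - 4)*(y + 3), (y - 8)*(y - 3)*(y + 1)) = 1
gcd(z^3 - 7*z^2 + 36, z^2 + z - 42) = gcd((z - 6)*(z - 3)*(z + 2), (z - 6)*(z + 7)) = z - 6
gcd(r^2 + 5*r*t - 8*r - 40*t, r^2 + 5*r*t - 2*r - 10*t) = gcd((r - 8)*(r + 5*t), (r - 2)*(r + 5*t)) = r + 5*t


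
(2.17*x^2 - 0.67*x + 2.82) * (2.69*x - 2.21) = 5.8373*x^3 - 6.598*x^2 + 9.0665*x - 6.2322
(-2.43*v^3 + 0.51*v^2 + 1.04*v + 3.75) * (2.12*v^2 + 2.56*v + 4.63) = -5.1516*v^5 - 5.1396*v^4 - 7.7405*v^3 + 12.9737*v^2 + 14.4152*v + 17.3625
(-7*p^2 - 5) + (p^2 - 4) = -6*p^2 - 9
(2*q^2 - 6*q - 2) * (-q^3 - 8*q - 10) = -2*q^5 + 6*q^4 - 14*q^3 + 28*q^2 + 76*q + 20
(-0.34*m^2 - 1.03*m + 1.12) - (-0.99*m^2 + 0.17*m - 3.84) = 0.65*m^2 - 1.2*m + 4.96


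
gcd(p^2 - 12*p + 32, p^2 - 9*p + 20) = p - 4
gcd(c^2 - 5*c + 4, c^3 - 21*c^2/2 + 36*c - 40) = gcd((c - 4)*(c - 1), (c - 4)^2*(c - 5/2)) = c - 4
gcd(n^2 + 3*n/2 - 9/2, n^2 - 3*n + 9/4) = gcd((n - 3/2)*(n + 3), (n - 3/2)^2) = n - 3/2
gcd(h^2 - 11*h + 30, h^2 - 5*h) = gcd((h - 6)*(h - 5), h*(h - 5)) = h - 5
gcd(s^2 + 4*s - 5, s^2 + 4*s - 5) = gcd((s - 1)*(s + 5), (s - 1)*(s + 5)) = s^2 + 4*s - 5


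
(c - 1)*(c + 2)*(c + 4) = c^3 + 5*c^2 + 2*c - 8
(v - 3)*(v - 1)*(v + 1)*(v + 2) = v^4 - v^3 - 7*v^2 + v + 6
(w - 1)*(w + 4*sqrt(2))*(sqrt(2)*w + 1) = sqrt(2)*w^3 - sqrt(2)*w^2 + 9*w^2 - 9*w + 4*sqrt(2)*w - 4*sqrt(2)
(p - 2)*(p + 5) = p^2 + 3*p - 10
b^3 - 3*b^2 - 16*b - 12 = (b - 6)*(b + 1)*(b + 2)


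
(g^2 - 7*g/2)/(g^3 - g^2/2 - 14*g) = (7 - 2*g)/(-2*g^2 + g + 28)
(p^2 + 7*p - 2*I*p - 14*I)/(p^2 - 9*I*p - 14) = (p + 7)/(p - 7*I)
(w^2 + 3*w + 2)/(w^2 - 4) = (w + 1)/(w - 2)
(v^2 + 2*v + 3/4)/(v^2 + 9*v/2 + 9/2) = (v + 1/2)/(v + 3)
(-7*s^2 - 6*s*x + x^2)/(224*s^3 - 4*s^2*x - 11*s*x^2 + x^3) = (s + x)/(-32*s^2 - 4*s*x + x^2)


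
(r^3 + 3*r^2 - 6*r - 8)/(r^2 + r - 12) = (r^2 - r - 2)/(r - 3)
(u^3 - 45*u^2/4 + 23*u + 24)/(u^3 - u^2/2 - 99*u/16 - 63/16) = 4*(u^2 - 12*u + 32)/(4*u^2 - 5*u - 21)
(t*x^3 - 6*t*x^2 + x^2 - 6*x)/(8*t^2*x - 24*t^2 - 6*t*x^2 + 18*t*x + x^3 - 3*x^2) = x*(t*x^2 - 6*t*x + x - 6)/(8*t^2*x - 24*t^2 - 6*t*x^2 + 18*t*x + x^3 - 3*x^2)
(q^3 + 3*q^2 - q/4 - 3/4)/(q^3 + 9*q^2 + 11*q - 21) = (q^2 - 1/4)/(q^2 + 6*q - 7)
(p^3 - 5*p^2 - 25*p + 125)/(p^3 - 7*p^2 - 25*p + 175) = (p - 5)/(p - 7)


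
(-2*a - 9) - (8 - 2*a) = -17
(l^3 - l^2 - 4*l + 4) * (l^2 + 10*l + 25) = l^5 + 9*l^4 + 11*l^3 - 61*l^2 - 60*l + 100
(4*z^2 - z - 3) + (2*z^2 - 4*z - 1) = 6*z^2 - 5*z - 4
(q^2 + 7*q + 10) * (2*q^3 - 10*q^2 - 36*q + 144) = 2*q^5 + 4*q^4 - 86*q^3 - 208*q^2 + 648*q + 1440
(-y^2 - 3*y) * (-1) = y^2 + 3*y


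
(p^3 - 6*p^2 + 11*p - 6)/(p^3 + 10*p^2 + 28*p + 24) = (p^3 - 6*p^2 + 11*p - 6)/(p^3 + 10*p^2 + 28*p + 24)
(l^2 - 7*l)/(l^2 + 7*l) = (l - 7)/(l + 7)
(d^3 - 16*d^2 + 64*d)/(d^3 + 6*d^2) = (d^2 - 16*d + 64)/(d*(d + 6))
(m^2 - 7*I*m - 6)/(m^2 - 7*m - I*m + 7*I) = (m - 6*I)/(m - 7)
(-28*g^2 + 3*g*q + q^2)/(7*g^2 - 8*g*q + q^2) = (-28*g^2 + 3*g*q + q^2)/(7*g^2 - 8*g*q + q^2)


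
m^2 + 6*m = m*(m + 6)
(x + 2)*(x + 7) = x^2 + 9*x + 14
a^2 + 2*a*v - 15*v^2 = (a - 3*v)*(a + 5*v)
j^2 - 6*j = j*(j - 6)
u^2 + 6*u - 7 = (u - 1)*(u + 7)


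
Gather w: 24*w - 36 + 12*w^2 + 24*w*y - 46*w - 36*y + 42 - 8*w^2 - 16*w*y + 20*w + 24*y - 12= 4*w^2 + w*(8*y - 2) - 12*y - 6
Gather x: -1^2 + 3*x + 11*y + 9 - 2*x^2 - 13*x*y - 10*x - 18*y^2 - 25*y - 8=-2*x^2 + x*(-13*y - 7) - 18*y^2 - 14*y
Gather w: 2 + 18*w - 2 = 18*w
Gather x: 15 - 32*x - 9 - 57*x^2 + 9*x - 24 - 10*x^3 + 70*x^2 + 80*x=-10*x^3 + 13*x^2 + 57*x - 18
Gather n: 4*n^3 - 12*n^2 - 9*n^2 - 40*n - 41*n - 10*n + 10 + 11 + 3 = 4*n^3 - 21*n^2 - 91*n + 24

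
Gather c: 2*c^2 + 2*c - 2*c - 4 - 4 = 2*c^2 - 8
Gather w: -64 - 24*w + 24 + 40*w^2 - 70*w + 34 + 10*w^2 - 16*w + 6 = 50*w^2 - 110*w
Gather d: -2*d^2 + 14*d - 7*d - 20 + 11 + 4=-2*d^2 + 7*d - 5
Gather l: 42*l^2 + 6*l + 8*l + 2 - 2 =42*l^2 + 14*l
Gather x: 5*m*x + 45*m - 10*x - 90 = 45*m + x*(5*m - 10) - 90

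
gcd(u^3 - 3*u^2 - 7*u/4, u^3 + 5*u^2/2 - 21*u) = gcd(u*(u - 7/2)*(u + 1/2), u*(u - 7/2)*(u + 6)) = u^2 - 7*u/2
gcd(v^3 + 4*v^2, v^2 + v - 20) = 1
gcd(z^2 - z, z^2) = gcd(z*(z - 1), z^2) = z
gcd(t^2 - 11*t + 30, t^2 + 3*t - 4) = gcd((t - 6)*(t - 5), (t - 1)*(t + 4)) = 1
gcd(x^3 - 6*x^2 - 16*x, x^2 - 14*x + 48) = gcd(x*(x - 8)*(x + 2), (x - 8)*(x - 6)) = x - 8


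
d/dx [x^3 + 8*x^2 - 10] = x*(3*x + 16)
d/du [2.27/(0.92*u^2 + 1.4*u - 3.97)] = (-4.1768*u - 3.178)/(0.92*u^2 + 1.4*u - 3.97)^2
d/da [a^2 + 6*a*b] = 2*a + 6*b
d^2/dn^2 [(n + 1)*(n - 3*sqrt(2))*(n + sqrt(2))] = 6*n - 4*sqrt(2) + 2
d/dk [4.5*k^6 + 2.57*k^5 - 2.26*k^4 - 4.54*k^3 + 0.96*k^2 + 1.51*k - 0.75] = 27.0*k^5 + 12.85*k^4 - 9.04*k^3 - 13.62*k^2 + 1.92*k + 1.51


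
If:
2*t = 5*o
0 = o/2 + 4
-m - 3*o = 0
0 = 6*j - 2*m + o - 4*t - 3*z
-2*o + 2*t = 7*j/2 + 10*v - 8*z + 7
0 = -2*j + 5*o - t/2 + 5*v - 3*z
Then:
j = -150/7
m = 24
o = -8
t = -20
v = -822/35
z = -244/7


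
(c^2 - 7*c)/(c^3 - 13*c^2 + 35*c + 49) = c/(c^2 - 6*c - 7)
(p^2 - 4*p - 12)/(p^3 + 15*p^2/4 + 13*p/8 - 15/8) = 8*(p^2 - 4*p - 12)/(8*p^3 + 30*p^2 + 13*p - 15)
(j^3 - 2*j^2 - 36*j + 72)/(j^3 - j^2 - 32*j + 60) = (j - 6)/(j - 5)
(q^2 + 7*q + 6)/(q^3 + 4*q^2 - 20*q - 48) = (q + 1)/(q^2 - 2*q - 8)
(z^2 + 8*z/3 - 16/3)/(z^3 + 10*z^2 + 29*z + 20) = (z - 4/3)/(z^2 + 6*z + 5)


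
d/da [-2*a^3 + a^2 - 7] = 2*a*(1 - 3*a)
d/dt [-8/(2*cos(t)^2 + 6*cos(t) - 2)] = -4*(2*cos(t) + 3)*sin(t)/(sin(t)^2 - 3*cos(t))^2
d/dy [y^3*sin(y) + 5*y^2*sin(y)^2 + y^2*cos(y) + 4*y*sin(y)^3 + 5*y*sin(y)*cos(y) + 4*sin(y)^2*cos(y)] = y^3*cos(y) + 2*y^2*sin(y) + 5*y^2*sin(2*y) + 5*y*cos(y) - 3*y*cos(3*y) + 5*y + 2*sin(y) + 5*sin(2*y)/2 + 2*sin(3*y)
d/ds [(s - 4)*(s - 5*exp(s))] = s - (s - 4)*(5*exp(s) - 1) - 5*exp(s)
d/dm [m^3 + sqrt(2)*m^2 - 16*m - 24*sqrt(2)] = 3*m^2 + 2*sqrt(2)*m - 16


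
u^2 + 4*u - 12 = (u - 2)*(u + 6)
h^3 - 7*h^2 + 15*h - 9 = (h - 3)^2*(h - 1)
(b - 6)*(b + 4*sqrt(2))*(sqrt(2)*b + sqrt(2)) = sqrt(2)*b^3 - 5*sqrt(2)*b^2 + 8*b^2 - 40*b - 6*sqrt(2)*b - 48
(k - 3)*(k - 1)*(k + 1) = k^3 - 3*k^2 - k + 3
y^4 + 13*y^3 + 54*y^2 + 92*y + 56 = (y + 2)^3*(y + 7)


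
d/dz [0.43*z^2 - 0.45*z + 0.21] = 0.86*z - 0.45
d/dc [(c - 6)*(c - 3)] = 2*c - 9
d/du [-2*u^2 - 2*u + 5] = -4*u - 2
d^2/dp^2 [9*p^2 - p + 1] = 18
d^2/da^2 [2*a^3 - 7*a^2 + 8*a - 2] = 12*a - 14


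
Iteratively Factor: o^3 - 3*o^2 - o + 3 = (o - 1)*(o^2 - 2*o - 3) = (o - 3)*(o - 1)*(o + 1)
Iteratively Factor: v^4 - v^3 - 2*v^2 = (v + 1)*(v^3 - 2*v^2) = (v - 2)*(v + 1)*(v^2) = v*(v - 2)*(v + 1)*(v)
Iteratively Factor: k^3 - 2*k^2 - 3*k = (k)*(k^2 - 2*k - 3) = k*(k + 1)*(k - 3)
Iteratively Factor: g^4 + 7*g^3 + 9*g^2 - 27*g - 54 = (g + 3)*(g^3 + 4*g^2 - 3*g - 18) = (g - 2)*(g + 3)*(g^2 + 6*g + 9) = (g - 2)*(g + 3)^2*(g + 3)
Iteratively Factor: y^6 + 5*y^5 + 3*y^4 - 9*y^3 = (y + 3)*(y^5 + 2*y^4 - 3*y^3) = y*(y + 3)*(y^4 + 2*y^3 - 3*y^2) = y^2*(y + 3)*(y^3 + 2*y^2 - 3*y) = y^2*(y - 1)*(y + 3)*(y^2 + 3*y) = y^2*(y - 1)*(y + 3)^2*(y)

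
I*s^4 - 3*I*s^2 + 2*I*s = s*(s - 1)*(s + 2)*(I*s - I)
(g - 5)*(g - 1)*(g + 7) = g^3 + g^2 - 37*g + 35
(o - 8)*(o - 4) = o^2 - 12*o + 32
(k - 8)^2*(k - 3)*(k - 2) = k^4 - 21*k^3 + 150*k^2 - 416*k + 384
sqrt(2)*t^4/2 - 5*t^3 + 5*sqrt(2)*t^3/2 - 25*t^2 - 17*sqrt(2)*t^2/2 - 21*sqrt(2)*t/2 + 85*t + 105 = (t - 3)*(t + 7)*(t - 5*sqrt(2))*(sqrt(2)*t/2 + sqrt(2)/2)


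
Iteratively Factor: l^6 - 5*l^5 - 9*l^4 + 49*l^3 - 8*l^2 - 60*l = (l + 1)*(l^5 - 6*l^4 - 3*l^3 + 52*l^2 - 60*l) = (l - 2)*(l + 1)*(l^4 - 4*l^3 - 11*l^2 + 30*l) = (l - 5)*(l - 2)*(l + 1)*(l^3 + l^2 - 6*l) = (l - 5)*(l - 2)*(l + 1)*(l + 3)*(l^2 - 2*l) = (l - 5)*(l - 2)^2*(l + 1)*(l + 3)*(l)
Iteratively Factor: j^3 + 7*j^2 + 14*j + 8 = (j + 2)*(j^2 + 5*j + 4) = (j + 2)*(j + 4)*(j + 1)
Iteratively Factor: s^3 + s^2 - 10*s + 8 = (s - 2)*(s^2 + 3*s - 4) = (s - 2)*(s + 4)*(s - 1)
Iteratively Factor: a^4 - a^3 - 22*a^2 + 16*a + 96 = (a - 3)*(a^3 + 2*a^2 - 16*a - 32) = (a - 3)*(a + 2)*(a^2 - 16) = (a - 3)*(a + 2)*(a + 4)*(a - 4)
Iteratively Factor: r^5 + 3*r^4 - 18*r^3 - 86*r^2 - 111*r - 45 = (r - 5)*(r^4 + 8*r^3 + 22*r^2 + 24*r + 9) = (r - 5)*(r + 3)*(r^3 + 5*r^2 + 7*r + 3) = (r - 5)*(r + 3)^2*(r^2 + 2*r + 1) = (r - 5)*(r + 1)*(r + 3)^2*(r + 1)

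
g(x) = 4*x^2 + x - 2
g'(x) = 8*x + 1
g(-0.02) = -2.02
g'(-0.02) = 0.84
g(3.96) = 64.69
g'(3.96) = 32.68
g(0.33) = -1.23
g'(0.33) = 3.64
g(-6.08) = 139.79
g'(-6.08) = -47.64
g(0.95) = 2.56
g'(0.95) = 8.60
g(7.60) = 236.64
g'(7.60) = 61.80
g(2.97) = 36.25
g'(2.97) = 24.76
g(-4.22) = 65.01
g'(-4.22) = -32.76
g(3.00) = 37.00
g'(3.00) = 25.00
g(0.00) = -2.00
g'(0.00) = 1.00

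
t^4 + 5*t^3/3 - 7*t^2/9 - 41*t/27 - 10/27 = (t - 1)*(t + 1/3)*(t + 2/3)*(t + 5/3)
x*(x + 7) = x^2 + 7*x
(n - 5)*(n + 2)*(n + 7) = n^3 + 4*n^2 - 31*n - 70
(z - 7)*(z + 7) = z^2 - 49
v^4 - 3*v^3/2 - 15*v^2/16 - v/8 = v*(v - 2)*(v + 1/4)^2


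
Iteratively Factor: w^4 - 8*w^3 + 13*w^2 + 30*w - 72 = (w - 3)*(w^3 - 5*w^2 - 2*w + 24) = (w - 3)*(w + 2)*(w^2 - 7*w + 12) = (w - 4)*(w - 3)*(w + 2)*(w - 3)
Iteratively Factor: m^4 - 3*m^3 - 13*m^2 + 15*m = (m - 1)*(m^3 - 2*m^2 - 15*m) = (m - 1)*(m + 3)*(m^2 - 5*m) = (m - 5)*(m - 1)*(m + 3)*(m)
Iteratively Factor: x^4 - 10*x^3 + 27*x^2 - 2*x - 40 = (x + 1)*(x^3 - 11*x^2 + 38*x - 40) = (x - 4)*(x + 1)*(x^2 - 7*x + 10) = (x - 5)*(x - 4)*(x + 1)*(x - 2)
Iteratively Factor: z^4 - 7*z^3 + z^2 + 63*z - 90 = (z - 3)*(z^3 - 4*z^2 - 11*z + 30) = (z - 3)*(z - 2)*(z^2 - 2*z - 15) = (z - 5)*(z - 3)*(z - 2)*(z + 3)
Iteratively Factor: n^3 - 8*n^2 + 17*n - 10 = (n - 1)*(n^2 - 7*n + 10) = (n - 2)*(n - 1)*(n - 5)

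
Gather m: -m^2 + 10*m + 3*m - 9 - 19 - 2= -m^2 + 13*m - 30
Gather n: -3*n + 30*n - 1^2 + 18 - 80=27*n - 63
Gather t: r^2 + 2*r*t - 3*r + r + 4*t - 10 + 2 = r^2 - 2*r + t*(2*r + 4) - 8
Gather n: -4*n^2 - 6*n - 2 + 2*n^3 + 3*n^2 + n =2*n^3 - n^2 - 5*n - 2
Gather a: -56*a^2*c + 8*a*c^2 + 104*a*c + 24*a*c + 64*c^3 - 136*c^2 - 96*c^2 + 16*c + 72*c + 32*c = -56*a^2*c + a*(8*c^2 + 128*c) + 64*c^3 - 232*c^2 + 120*c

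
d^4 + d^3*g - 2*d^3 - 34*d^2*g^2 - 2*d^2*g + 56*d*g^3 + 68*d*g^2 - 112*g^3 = (d - 2)*(d - 4*g)*(d - 2*g)*(d + 7*g)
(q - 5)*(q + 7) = q^2 + 2*q - 35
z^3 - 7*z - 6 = (z - 3)*(z + 1)*(z + 2)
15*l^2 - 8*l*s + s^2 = (-5*l + s)*(-3*l + s)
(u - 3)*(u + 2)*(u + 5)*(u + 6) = u^4 + 10*u^3 + 13*u^2 - 96*u - 180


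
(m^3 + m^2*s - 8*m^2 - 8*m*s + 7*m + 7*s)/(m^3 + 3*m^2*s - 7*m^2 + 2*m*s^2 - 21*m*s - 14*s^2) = (m - 1)/(m + 2*s)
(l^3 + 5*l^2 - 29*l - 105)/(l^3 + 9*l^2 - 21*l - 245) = (l + 3)/(l + 7)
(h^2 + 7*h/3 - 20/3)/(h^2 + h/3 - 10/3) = (h + 4)/(h + 2)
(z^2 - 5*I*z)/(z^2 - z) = (z - 5*I)/(z - 1)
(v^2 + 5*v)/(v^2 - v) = (v + 5)/(v - 1)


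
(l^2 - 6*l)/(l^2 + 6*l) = (l - 6)/(l + 6)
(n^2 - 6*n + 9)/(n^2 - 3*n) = (n - 3)/n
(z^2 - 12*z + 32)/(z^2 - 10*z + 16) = (z - 4)/(z - 2)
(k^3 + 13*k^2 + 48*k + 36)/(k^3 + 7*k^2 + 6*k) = (k + 6)/k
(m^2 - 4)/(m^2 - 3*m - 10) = (m - 2)/(m - 5)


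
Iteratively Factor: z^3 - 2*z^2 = (z - 2)*(z^2) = z*(z - 2)*(z)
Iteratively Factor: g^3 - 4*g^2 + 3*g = (g - 3)*(g^2 - g) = (g - 3)*(g - 1)*(g)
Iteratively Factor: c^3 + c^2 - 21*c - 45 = (c + 3)*(c^2 - 2*c - 15) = (c - 5)*(c + 3)*(c + 3)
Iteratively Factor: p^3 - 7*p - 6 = (p - 3)*(p^2 + 3*p + 2) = (p - 3)*(p + 2)*(p + 1)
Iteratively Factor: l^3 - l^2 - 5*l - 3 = (l + 1)*(l^2 - 2*l - 3) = (l - 3)*(l + 1)*(l + 1)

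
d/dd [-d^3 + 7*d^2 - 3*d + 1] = -3*d^2 + 14*d - 3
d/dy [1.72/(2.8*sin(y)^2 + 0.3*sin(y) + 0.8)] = -(9.632*sin(y) + 0.516)*cos(y)/(2.8*sin(y)^2 + 0.3*sin(y) + 0.8)^2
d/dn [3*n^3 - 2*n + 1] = 9*n^2 - 2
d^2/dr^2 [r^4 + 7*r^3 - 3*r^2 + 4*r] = 12*r^2 + 42*r - 6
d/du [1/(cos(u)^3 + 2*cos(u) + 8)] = (3*cos(u)^2 + 2)*sin(u)/(cos(u)^3 + 2*cos(u) + 8)^2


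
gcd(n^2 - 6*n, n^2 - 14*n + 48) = n - 6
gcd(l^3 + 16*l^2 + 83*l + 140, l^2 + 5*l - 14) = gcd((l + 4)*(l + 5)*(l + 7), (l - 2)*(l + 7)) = l + 7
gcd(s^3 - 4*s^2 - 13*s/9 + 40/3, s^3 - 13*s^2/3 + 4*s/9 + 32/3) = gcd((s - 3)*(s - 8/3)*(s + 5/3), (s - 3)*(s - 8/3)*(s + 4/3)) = s^2 - 17*s/3 + 8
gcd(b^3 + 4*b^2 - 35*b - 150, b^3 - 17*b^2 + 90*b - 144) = b - 6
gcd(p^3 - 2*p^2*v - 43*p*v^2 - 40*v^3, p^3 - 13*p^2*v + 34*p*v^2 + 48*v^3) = p^2 - 7*p*v - 8*v^2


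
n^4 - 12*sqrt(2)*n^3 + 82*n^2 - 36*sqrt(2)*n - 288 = (n - 6*sqrt(2))*(n - 4*sqrt(2))*(n - 3*sqrt(2))*(n + sqrt(2))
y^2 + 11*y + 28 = (y + 4)*(y + 7)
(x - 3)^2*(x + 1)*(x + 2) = x^4 - 3*x^3 - 7*x^2 + 15*x + 18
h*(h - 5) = h^2 - 5*h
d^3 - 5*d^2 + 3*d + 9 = (d - 3)^2*(d + 1)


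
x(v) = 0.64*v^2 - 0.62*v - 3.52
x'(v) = 1.28*v - 0.62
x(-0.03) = -3.50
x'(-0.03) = -0.66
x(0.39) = -3.66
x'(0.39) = -0.12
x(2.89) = 0.03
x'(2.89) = 3.08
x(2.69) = -0.56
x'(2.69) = 2.82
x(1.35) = -3.19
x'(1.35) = 1.11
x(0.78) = -3.61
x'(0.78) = 0.38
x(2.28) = -1.61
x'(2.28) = 2.30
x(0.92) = -3.55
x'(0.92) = 0.56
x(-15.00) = 149.78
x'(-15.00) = -19.82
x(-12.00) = 96.08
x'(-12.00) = -15.98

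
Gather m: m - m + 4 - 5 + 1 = 0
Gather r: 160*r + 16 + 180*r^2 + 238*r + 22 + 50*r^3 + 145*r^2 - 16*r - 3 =50*r^3 + 325*r^2 + 382*r + 35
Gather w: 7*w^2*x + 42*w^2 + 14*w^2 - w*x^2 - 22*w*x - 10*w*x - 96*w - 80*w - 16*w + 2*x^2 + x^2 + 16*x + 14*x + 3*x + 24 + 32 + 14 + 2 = w^2*(7*x + 56) + w*(-x^2 - 32*x - 192) + 3*x^2 + 33*x + 72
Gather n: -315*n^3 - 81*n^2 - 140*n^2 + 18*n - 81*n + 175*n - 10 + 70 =-315*n^3 - 221*n^2 + 112*n + 60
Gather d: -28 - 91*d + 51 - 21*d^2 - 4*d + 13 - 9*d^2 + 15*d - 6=-30*d^2 - 80*d + 30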